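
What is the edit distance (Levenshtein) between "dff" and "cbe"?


Computing edit distance: "dff" -> "cbe"
DP table:
           c    b    e
      0    1    2    3
  d   1    1    2    3
  f   2    2    2    3
  f   3    3    3    3
Edit distance = dp[3][3] = 3

3


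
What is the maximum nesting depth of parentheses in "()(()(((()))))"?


Input: "()(()(((()))))"
Tracking depth:
  Position 0 '(': depth becomes 1
  Position 1 ')': depth becomes 0
  Position 2 '(': depth becomes 1
  Position 3 '(': depth becomes 2
  Position 4 ')': depth becomes 1
  Position 5 '(': depth becomes 2
  Position 6 '(': depth becomes 3
  Position 7 '(': depth becomes 4
  Position 8 '(': depth becomes 5
  Position 9 ')': depth becomes 4
  Position 10 ')': depth becomes 3
  Position 11 ')': depth becomes 2
  Position 12 ')': depth becomes 1
  Position 13 ')': depth becomes 0
Maximum depth reached: 5

5


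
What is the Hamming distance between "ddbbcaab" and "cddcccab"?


Comparing "ddbbcaab" and "cddcccab" position by position:
  Position 0: 'd' vs 'c' => differ
  Position 1: 'd' vs 'd' => same
  Position 2: 'b' vs 'd' => differ
  Position 3: 'b' vs 'c' => differ
  Position 4: 'c' vs 'c' => same
  Position 5: 'a' vs 'c' => differ
  Position 6: 'a' vs 'a' => same
  Position 7: 'b' vs 'b' => same
Total differences (Hamming distance): 4

4


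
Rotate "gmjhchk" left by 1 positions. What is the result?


Input: "gmjhchk", rotate left by 1
First 1 characters: "g"
Remaining characters: "mjhchk"
Concatenate remaining + first: "mjhchk" + "g" = "mjhchkg"

mjhchkg


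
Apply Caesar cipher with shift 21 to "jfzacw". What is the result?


Caesar cipher: shift "jfzacw" by 21
  'j' (pos 9) + 21 = pos 4 = 'e'
  'f' (pos 5) + 21 = pos 0 = 'a'
  'z' (pos 25) + 21 = pos 20 = 'u'
  'a' (pos 0) + 21 = pos 21 = 'v'
  'c' (pos 2) + 21 = pos 23 = 'x'
  'w' (pos 22) + 21 = pos 17 = 'r'
Result: eauvxr

eauvxr


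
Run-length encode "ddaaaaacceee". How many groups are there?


Input: ddaaaaacceee
Scanning for consecutive runs:
  Group 1: 'd' x 2 (positions 0-1)
  Group 2: 'a' x 5 (positions 2-6)
  Group 3: 'c' x 2 (positions 7-8)
  Group 4: 'e' x 3 (positions 9-11)
Total groups: 4

4


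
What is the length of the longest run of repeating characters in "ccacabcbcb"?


Input: "ccacabcbcb"
Scanning for longest run:
  Position 1 ('c'): continues run of 'c', length=2
  Position 2 ('a'): new char, reset run to 1
  Position 3 ('c'): new char, reset run to 1
  Position 4 ('a'): new char, reset run to 1
  Position 5 ('b'): new char, reset run to 1
  Position 6 ('c'): new char, reset run to 1
  Position 7 ('b'): new char, reset run to 1
  Position 8 ('c'): new char, reset run to 1
  Position 9 ('b'): new char, reset run to 1
Longest run: 'c' with length 2

2


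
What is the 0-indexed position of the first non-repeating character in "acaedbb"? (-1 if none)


Input: acaedbb
Character frequencies:
  'a': 2
  'b': 2
  'c': 1
  'd': 1
  'e': 1
Scanning left to right for freq == 1:
  Position 0 ('a'): freq=2, skip
  Position 1 ('c'): unique! => answer = 1

1


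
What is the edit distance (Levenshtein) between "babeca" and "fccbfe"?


Computing edit distance: "babeca" -> "fccbfe"
DP table:
           f    c    c    b    f    e
      0    1    2    3    4    5    6
  b   1    1    2    3    3    4    5
  a   2    2    2    3    4    4    5
  b   3    3    3    3    3    4    5
  e   4    4    4    4    4    4    4
  c   5    5    4    4    5    5    5
  a   6    6    5    5    5    6    6
Edit distance = dp[6][6] = 6

6


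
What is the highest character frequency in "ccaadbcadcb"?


Input: ccaadbcadcb
Character counts:
  'a': 3
  'b': 2
  'c': 4
  'd': 2
Maximum frequency: 4

4


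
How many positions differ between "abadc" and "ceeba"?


Comparing "abadc" and "ceeba" position by position:
  Position 0: 'a' vs 'c' => DIFFER
  Position 1: 'b' vs 'e' => DIFFER
  Position 2: 'a' vs 'e' => DIFFER
  Position 3: 'd' vs 'b' => DIFFER
  Position 4: 'c' vs 'a' => DIFFER
Positions that differ: 5

5


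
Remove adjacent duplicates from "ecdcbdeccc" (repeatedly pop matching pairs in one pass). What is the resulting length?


Input: ecdcbdeccc
Stack-based adjacent duplicate removal:
  Read 'e': push. Stack: e
  Read 'c': push. Stack: ec
  Read 'd': push. Stack: ecd
  Read 'c': push. Stack: ecdc
  Read 'b': push. Stack: ecdcb
  Read 'd': push. Stack: ecdcbd
  Read 'e': push. Stack: ecdcbde
  Read 'c': push. Stack: ecdcbdec
  Read 'c': matches stack top 'c' => pop. Stack: ecdcbde
  Read 'c': push. Stack: ecdcbdec
Final stack: "ecdcbdec" (length 8)

8


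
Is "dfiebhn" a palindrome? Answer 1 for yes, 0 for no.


Input: dfiebhn
Reversed: nhbeifd
  Compare pos 0 ('d') with pos 6 ('n'): MISMATCH
  Compare pos 1 ('f') with pos 5 ('h'): MISMATCH
  Compare pos 2 ('i') with pos 4 ('b'): MISMATCH
Result: not a palindrome

0


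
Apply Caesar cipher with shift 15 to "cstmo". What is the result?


Caesar cipher: shift "cstmo" by 15
  'c' (pos 2) + 15 = pos 17 = 'r'
  's' (pos 18) + 15 = pos 7 = 'h'
  't' (pos 19) + 15 = pos 8 = 'i'
  'm' (pos 12) + 15 = pos 1 = 'b'
  'o' (pos 14) + 15 = pos 3 = 'd'
Result: rhibd

rhibd


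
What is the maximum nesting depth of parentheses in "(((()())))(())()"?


Input: "(((()())))(())()"
Tracking depth:
  Position 0 '(': depth becomes 1
  Position 1 '(': depth becomes 2
  Position 2 '(': depth becomes 3
  Position 3 '(': depth becomes 4
  Position 4 ')': depth becomes 3
  Position 5 '(': depth becomes 4
  Position 6 ')': depth becomes 3
  Position 7 ')': depth becomes 2
  Position 8 ')': depth becomes 1
  Position 9 ')': depth becomes 0
  Position 10 '(': depth becomes 1
  Position 11 '(': depth becomes 2
  Position 12 ')': depth becomes 1
  Position 13 ')': depth becomes 0
  Position 14 '(': depth becomes 1
  Position 15 ')': depth becomes 0
Maximum depth reached: 4

4


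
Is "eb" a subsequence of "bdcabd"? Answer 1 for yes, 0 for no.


Check if "eb" is a subsequence of "bdcabd"
Greedy scan:
  Position 0 ('b'): no match needed
  Position 1 ('d'): no match needed
  Position 2 ('c'): no match needed
  Position 3 ('a'): no match needed
  Position 4 ('b'): no match needed
  Position 5 ('d'): no match needed
Only matched 0/2 characters => not a subsequence

0


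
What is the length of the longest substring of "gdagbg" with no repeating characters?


Input: "gdagbg"
Sliding window (track last position of each char):
  Position 0 ('g'): window [0,0] length 1 -- new best
  Position 1 ('d'): window [0,1] length 2 -- new best
  Position 2 ('a'): window [0,2] length 3 -- new best
  Position 3 ('g'): repeat (last at 0), move window start to 1
  Position 3 ('g'): window [1,3] length 3
  Position 4 ('b'): window [1,4] length 4 -- new best
  Position 5 ('g'): repeat (last at 3), move window start to 4
  Position 5 ('g'): window [4,5] length 2
Longest substring with no repeats: "dagb" with length 4

4


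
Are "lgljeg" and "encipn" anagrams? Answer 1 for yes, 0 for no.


Strings: "lgljeg", "encipn"
Sorted first:  eggjll
Sorted second: ceinnp
Differ at position 0: 'e' vs 'c' => not anagrams

0


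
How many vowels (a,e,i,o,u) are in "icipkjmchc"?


Input: icipkjmchc
Checking each character:
  'i' at position 0: vowel (running total: 1)
  'c' at position 1: consonant
  'i' at position 2: vowel (running total: 2)
  'p' at position 3: consonant
  'k' at position 4: consonant
  'j' at position 5: consonant
  'm' at position 6: consonant
  'c' at position 7: consonant
  'h' at position 8: consonant
  'c' at position 9: consonant
Total vowels: 2

2


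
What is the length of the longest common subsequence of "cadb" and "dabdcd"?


LCS of "cadb" and "dabdcd"
DP table:
           d    a    b    d    c    d
      0    0    0    0    0    0    0
  c   0    0    0    0    0    1    1
  a   0    0    1    1    1    1    1
  d   0    1    1    1    2    2    2
  b   0    1    1    2    2    2    2
LCS length = dp[4][6] = 2

2


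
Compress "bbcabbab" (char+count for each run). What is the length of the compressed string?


Input: bbcabbab
Runs:
  'b' x 2 => "b2"
  'c' x 1 => "c1"
  'a' x 1 => "a1"
  'b' x 2 => "b2"
  'a' x 1 => "a1"
  'b' x 1 => "b1"
Compressed: "b2c1a1b2a1b1"
Compressed length: 12

12


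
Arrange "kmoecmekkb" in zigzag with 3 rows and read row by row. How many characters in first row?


Zigzag "kmoecmekkb" into 3 rows:
Placing characters:
  'k' => row 0
  'm' => row 1
  'o' => row 2
  'e' => row 1
  'c' => row 0
  'm' => row 1
  'e' => row 2
  'k' => row 1
  'k' => row 0
  'b' => row 1
Rows:
  Row 0: "kck"
  Row 1: "memkb"
  Row 2: "oe"
First row length: 3

3


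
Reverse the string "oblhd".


Input: oblhd
Reading characters right to left:
  Position 4: 'd'
  Position 3: 'h'
  Position 2: 'l'
  Position 1: 'b'
  Position 0: 'o'
Reversed: dhlbo

dhlbo


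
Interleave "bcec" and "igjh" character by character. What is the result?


Interleaving "bcec" and "igjh":
  Position 0: 'b' from first, 'i' from second => "bi"
  Position 1: 'c' from first, 'g' from second => "cg"
  Position 2: 'e' from first, 'j' from second => "ej"
  Position 3: 'c' from first, 'h' from second => "ch"
Result: bicgejch

bicgejch


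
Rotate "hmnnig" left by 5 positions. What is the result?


Input: "hmnnig", rotate left by 5
First 5 characters: "hmnni"
Remaining characters: "g"
Concatenate remaining + first: "g" + "hmnni" = "ghmnni"

ghmnni


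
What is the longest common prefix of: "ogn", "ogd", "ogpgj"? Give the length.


Words: ogn, ogd, ogpgj
  Position 0: all 'o' => match
  Position 1: all 'g' => match
  Position 2: ('n', 'd', 'p') => mismatch, stop
LCP = "og" (length 2)

2


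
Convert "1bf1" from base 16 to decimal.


Input: "1bf1" in base 16
Positional expansion:
  Digit '1' (value 1) x 16^3 = 4096
  Digit 'b' (value 11) x 16^2 = 2816
  Digit 'f' (value 15) x 16^1 = 240
  Digit '1' (value 1) x 16^0 = 1
Sum = 7153

7153


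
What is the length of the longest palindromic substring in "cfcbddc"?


Input: "cfcbddc"
Checking substrings for palindromes:
  [0:3] "cfc" (len 3) => palindrome
  [4:6] "dd" (len 2) => palindrome
Longest palindromic substring: "cfc" with length 3

3


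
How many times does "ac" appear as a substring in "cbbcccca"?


Searching for "ac" in "cbbcccca"
Scanning each position:
  Position 0: "cb" => no
  Position 1: "bb" => no
  Position 2: "bc" => no
  Position 3: "cc" => no
  Position 4: "cc" => no
  Position 5: "cc" => no
  Position 6: "ca" => no
Total occurrences: 0

0


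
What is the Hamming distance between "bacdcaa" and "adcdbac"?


Comparing "bacdcaa" and "adcdbac" position by position:
  Position 0: 'b' vs 'a' => differ
  Position 1: 'a' vs 'd' => differ
  Position 2: 'c' vs 'c' => same
  Position 3: 'd' vs 'd' => same
  Position 4: 'c' vs 'b' => differ
  Position 5: 'a' vs 'a' => same
  Position 6: 'a' vs 'c' => differ
Total differences (Hamming distance): 4

4


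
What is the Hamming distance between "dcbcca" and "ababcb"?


Comparing "dcbcca" and "ababcb" position by position:
  Position 0: 'd' vs 'a' => differ
  Position 1: 'c' vs 'b' => differ
  Position 2: 'b' vs 'a' => differ
  Position 3: 'c' vs 'b' => differ
  Position 4: 'c' vs 'c' => same
  Position 5: 'a' vs 'b' => differ
Total differences (Hamming distance): 5

5


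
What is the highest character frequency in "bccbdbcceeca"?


Input: bccbdbcceeca
Character counts:
  'a': 1
  'b': 3
  'c': 5
  'd': 1
  'e': 2
Maximum frequency: 5

5


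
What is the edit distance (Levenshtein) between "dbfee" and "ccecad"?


Computing edit distance: "dbfee" -> "ccecad"
DP table:
           c    c    e    c    a    d
      0    1    2    3    4    5    6
  d   1    1    2    3    4    5    5
  b   2    2    2    3    4    5    6
  f   3    3    3    3    4    5    6
  e   4    4    4    3    4    5    6
  e   5    5    5    4    4    5    6
Edit distance = dp[5][6] = 6

6


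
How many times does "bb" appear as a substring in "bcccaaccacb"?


Searching for "bb" in "bcccaaccacb"
Scanning each position:
  Position 0: "bc" => no
  Position 1: "cc" => no
  Position 2: "cc" => no
  Position 3: "ca" => no
  Position 4: "aa" => no
  Position 5: "ac" => no
  Position 6: "cc" => no
  Position 7: "ca" => no
  Position 8: "ac" => no
  Position 9: "cb" => no
Total occurrences: 0

0


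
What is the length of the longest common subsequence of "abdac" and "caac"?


LCS of "abdac" and "caac"
DP table:
           c    a    a    c
      0    0    0    0    0
  a   0    0    1    1    1
  b   0    0    1    1    1
  d   0    0    1    1    1
  a   0    0    1    2    2
  c   0    1    1    2    3
LCS length = dp[5][4] = 3

3


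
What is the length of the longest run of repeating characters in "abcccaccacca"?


Input: "abcccaccacca"
Scanning for longest run:
  Position 1 ('b'): new char, reset run to 1
  Position 2 ('c'): new char, reset run to 1
  Position 3 ('c'): continues run of 'c', length=2
  Position 4 ('c'): continues run of 'c', length=3
  Position 5 ('a'): new char, reset run to 1
  Position 6 ('c'): new char, reset run to 1
  Position 7 ('c'): continues run of 'c', length=2
  Position 8 ('a'): new char, reset run to 1
  Position 9 ('c'): new char, reset run to 1
  Position 10 ('c'): continues run of 'c', length=2
  Position 11 ('a'): new char, reset run to 1
Longest run: 'c' with length 3

3


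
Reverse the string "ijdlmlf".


Input: ijdlmlf
Reading characters right to left:
  Position 6: 'f'
  Position 5: 'l'
  Position 4: 'm'
  Position 3: 'l'
  Position 2: 'd'
  Position 1: 'j'
  Position 0: 'i'
Reversed: flmldji

flmldji


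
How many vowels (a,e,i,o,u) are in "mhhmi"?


Input: mhhmi
Checking each character:
  'm' at position 0: consonant
  'h' at position 1: consonant
  'h' at position 2: consonant
  'm' at position 3: consonant
  'i' at position 4: vowel (running total: 1)
Total vowels: 1

1


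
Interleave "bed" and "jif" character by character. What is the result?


Interleaving "bed" and "jif":
  Position 0: 'b' from first, 'j' from second => "bj"
  Position 1: 'e' from first, 'i' from second => "ei"
  Position 2: 'd' from first, 'f' from second => "df"
Result: bjeidf

bjeidf


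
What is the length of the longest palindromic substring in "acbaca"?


Input: "acbaca"
Checking substrings for palindromes:
  [3:6] "aca" (len 3) => palindrome
Longest palindromic substring: "aca" with length 3

3


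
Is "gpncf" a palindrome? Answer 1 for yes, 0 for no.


Input: gpncf
Reversed: fcnpg
  Compare pos 0 ('g') with pos 4 ('f'): MISMATCH
  Compare pos 1 ('p') with pos 3 ('c'): MISMATCH
Result: not a palindrome

0


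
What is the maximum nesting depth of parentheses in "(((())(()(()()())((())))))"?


Input: "(((())(()(()()())((())))))"
Tracking depth:
  Position 0 '(': depth becomes 1
  Position 1 '(': depth becomes 2
  Position 2 '(': depth becomes 3
  Position 3 '(': depth becomes 4
  Position 4 ')': depth becomes 3
  Position 5 ')': depth becomes 2
  Position 6 '(': depth becomes 3
  Position 7 '(': depth becomes 4
  Position 8 ')': depth becomes 3
  Position 9 '(': depth becomes 4
  Position 10 '(': depth becomes 5
  Position 11 ')': depth becomes 4
  Position 12 '(': depth becomes 5
  Position 13 ')': depth becomes 4
  Position 14 '(': depth becomes 5
  Position 15 ')': depth becomes 4
  Position 16 ')': depth becomes 3
  Position 17 '(': depth becomes 4
  Position 18 '(': depth becomes 5
  Position 19 '(': depth becomes 6
  Position 20 ')': depth becomes 5
  Position 21 ')': depth becomes 4
  Position 22 ')': depth becomes 3
  Position 23 ')': depth becomes 2
  Position 24 ')': depth becomes 1
  Position 25 ')': depth becomes 0
Maximum depth reached: 6

6


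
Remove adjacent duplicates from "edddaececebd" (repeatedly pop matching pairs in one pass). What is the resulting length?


Input: edddaececebd
Stack-based adjacent duplicate removal:
  Read 'e': push. Stack: e
  Read 'd': push. Stack: ed
  Read 'd': matches stack top 'd' => pop. Stack: e
  Read 'd': push. Stack: ed
  Read 'a': push. Stack: eda
  Read 'e': push. Stack: edae
  Read 'c': push. Stack: edaec
  Read 'e': push. Stack: edaece
  Read 'c': push. Stack: edaecec
  Read 'e': push. Stack: edaecece
  Read 'b': push. Stack: edaececeb
  Read 'd': push. Stack: edaececebd
Final stack: "edaececebd" (length 10)

10


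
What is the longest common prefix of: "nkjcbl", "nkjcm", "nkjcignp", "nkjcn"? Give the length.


Words: nkjcbl, nkjcm, nkjcignp, nkjcn
  Position 0: all 'n' => match
  Position 1: all 'k' => match
  Position 2: all 'j' => match
  Position 3: all 'c' => match
  Position 4: ('b', 'm', 'i', 'n') => mismatch, stop
LCP = "nkjc" (length 4)

4


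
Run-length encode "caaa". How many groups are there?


Input: caaa
Scanning for consecutive runs:
  Group 1: 'c' x 1 (positions 0-0)
  Group 2: 'a' x 3 (positions 1-3)
Total groups: 2

2


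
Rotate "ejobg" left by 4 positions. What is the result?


Input: "ejobg", rotate left by 4
First 4 characters: "ejob"
Remaining characters: "g"
Concatenate remaining + first: "g" + "ejob" = "gejob"

gejob


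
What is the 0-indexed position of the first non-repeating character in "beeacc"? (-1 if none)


Input: beeacc
Character frequencies:
  'a': 1
  'b': 1
  'c': 2
  'e': 2
Scanning left to right for freq == 1:
  Position 0 ('b'): unique! => answer = 0

0


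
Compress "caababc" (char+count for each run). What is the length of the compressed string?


Input: caababc
Runs:
  'c' x 1 => "c1"
  'a' x 2 => "a2"
  'b' x 1 => "b1"
  'a' x 1 => "a1"
  'b' x 1 => "b1"
  'c' x 1 => "c1"
Compressed: "c1a2b1a1b1c1"
Compressed length: 12

12


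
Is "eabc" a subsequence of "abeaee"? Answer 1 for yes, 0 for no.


Check if "eabc" is a subsequence of "abeaee"
Greedy scan:
  Position 0 ('a'): no match needed
  Position 1 ('b'): no match needed
  Position 2 ('e'): matches sub[0] = 'e'
  Position 3 ('a'): matches sub[1] = 'a'
  Position 4 ('e'): no match needed
  Position 5 ('e'): no match needed
Only matched 2/4 characters => not a subsequence

0


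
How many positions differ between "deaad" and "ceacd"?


Comparing "deaad" and "ceacd" position by position:
  Position 0: 'd' vs 'c' => DIFFER
  Position 1: 'e' vs 'e' => same
  Position 2: 'a' vs 'a' => same
  Position 3: 'a' vs 'c' => DIFFER
  Position 4: 'd' vs 'd' => same
Positions that differ: 2

2


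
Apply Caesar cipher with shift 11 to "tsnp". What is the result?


Caesar cipher: shift "tsnp" by 11
  't' (pos 19) + 11 = pos 4 = 'e'
  's' (pos 18) + 11 = pos 3 = 'd'
  'n' (pos 13) + 11 = pos 24 = 'y'
  'p' (pos 15) + 11 = pos 0 = 'a'
Result: edya

edya


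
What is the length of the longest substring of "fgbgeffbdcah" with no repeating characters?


Input: "fgbgeffbdcah"
Sliding window (track last position of each char):
  Position 0 ('f'): window [0,0] length 1 -- new best
  Position 1 ('g'): window [0,1] length 2 -- new best
  Position 2 ('b'): window [0,2] length 3 -- new best
  Position 3 ('g'): repeat (last at 1), move window start to 2
  Position 3 ('g'): window [2,3] length 2
  Position 4 ('e'): window [2,4] length 3
  Position 5 ('f'): window [2,5] length 4 -- new best
  Position 6 ('f'): repeat (last at 5), move window start to 6
  Position 6 ('f'): window [6,6] length 1
  Position 7 ('b'): window [6,7] length 2
  Position 8 ('d'): window [6,8] length 3
  Position 9 ('c'): window [6,9] length 4
  Position 10 ('a'): window [6,10] length 5 -- new best
  Position 11 ('h'): window [6,11] length 6 -- new best
Longest substring with no repeats: "fbdcah" with length 6

6


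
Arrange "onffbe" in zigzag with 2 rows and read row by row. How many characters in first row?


Zigzag "onffbe" into 2 rows:
Placing characters:
  'o' => row 0
  'n' => row 1
  'f' => row 0
  'f' => row 1
  'b' => row 0
  'e' => row 1
Rows:
  Row 0: "ofb"
  Row 1: "nfe"
First row length: 3

3


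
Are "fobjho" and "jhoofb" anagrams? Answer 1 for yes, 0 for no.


Strings: "fobjho", "jhoofb"
Sorted first:  bfhjoo
Sorted second: bfhjoo
Sorted forms match => anagrams

1


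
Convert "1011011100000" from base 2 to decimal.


Input: "1011011100000" in base 2
Positional expansion:
  Digit '1' (value 1) x 2^12 = 4096
  Digit '0' (value 0) x 2^11 = 0
  Digit '1' (value 1) x 2^10 = 1024
  Digit '1' (value 1) x 2^9 = 512
  Digit '0' (value 0) x 2^8 = 0
  Digit '1' (value 1) x 2^7 = 128
  Digit '1' (value 1) x 2^6 = 64
  Digit '1' (value 1) x 2^5 = 32
  Digit '0' (value 0) x 2^4 = 0
  Digit '0' (value 0) x 2^3 = 0
  Digit '0' (value 0) x 2^2 = 0
  Digit '0' (value 0) x 2^1 = 0
  Digit '0' (value 0) x 2^0 = 0
Sum = 5856

5856


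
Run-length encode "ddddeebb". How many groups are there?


Input: ddddeebb
Scanning for consecutive runs:
  Group 1: 'd' x 4 (positions 0-3)
  Group 2: 'e' x 2 (positions 4-5)
  Group 3: 'b' x 2 (positions 6-7)
Total groups: 3

3


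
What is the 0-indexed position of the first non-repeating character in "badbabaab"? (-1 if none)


Input: badbabaab
Character frequencies:
  'a': 4
  'b': 4
  'd': 1
Scanning left to right for freq == 1:
  Position 0 ('b'): freq=4, skip
  Position 1 ('a'): freq=4, skip
  Position 2 ('d'): unique! => answer = 2

2


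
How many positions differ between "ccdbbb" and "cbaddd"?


Comparing "ccdbbb" and "cbaddd" position by position:
  Position 0: 'c' vs 'c' => same
  Position 1: 'c' vs 'b' => DIFFER
  Position 2: 'd' vs 'a' => DIFFER
  Position 3: 'b' vs 'd' => DIFFER
  Position 4: 'b' vs 'd' => DIFFER
  Position 5: 'b' vs 'd' => DIFFER
Positions that differ: 5

5


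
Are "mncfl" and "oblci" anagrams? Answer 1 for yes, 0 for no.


Strings: "mncfl", "oblci"
Sorted first:  cflmn
Sorted second: bcilo
Differ at position 0: 'c' vs 'b' => not anagrams

0


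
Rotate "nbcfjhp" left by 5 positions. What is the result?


Input: "nbcfjhp", rotate left by 5
First 5 characters: "nbcfj"
Remaining characters: "hp"
Concatenate remaining + first: "hp" + "nbcfj" = "hpnbcfj"

hpnbcfj


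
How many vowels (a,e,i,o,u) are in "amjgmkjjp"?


Input: amjgmkjjp
Checking each character:
  'a' at position 0: vowel (running total: 1)
  'm' at position 1: consonant
  'j' at position 2: consonant
  'g' at position 3: consonant
  'm' at position 4: consonant
  'k' at position 5: consonant
  'j' at position 6: consonant
  'j' at position 7: consonant
  'p' at position 8: consonant
Total vowels: 1

1


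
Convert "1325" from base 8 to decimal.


Input: "1325" in base 8
Positional expansion:
  Digit '1' (value 1) x 8^3 = 512
  Digit '3' (value 3) x 8^2 = 192
  Digit '2' (value 2) x 8^1 = 16
  Digit '5' (value 5) x 8^0 = 5
Sum = 725

725


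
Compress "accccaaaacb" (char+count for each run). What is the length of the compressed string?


Input: accccaaaacb
Runs:
  'a' x 1 => "a1"
  'c' x 4 => "c4"
  'a' x 4 => "a4"
  'c' x 1 => "c1"
  'b' x 1 => "b1"
Compressed: "a1c4a4c1b1"
Compressed length: 10

10


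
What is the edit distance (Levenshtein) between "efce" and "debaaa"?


Computing edit distance: "efce" -> "debaaa"
DP table:
           d    e    b    a    a    a
      0    1    2    3    4    5    6
  e   1    1    1    2    3    4    5
  f   2    2    2    2    3    4    5
  c   3    3    3    3    3    4    5
  e   4    4    3    4    4    4    5
Edit distance = dp[4][6] = 5

5


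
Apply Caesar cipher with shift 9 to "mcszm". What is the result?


Caesar cipher: shift "mcszm" by 9
  'm' (pos 12) + 9 = pos 21 = 'v'
  'c' (pos 2) + 9 = pos 11 = 'l'
  's' (pos 18) + 9 = pos 1 = 'b'
  'z' (pos 25) + 9 = pos 8 = 'i'
  'm' (pos 12) + 9 = pos 21 = 'v'
Result: vlbiv

vlbiv


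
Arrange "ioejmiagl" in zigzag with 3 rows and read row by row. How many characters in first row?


Zigzag "ioejmiagl" into 3 rows:
Placing characters:
  'i' => row 0
  'o' => row 1
  'e' => row 2
  'j' => row 1
  'm' => row 0
  'i' => row 1
  'a' => row 2
  'g' => row 1
  'l' => row 0
Rows:
  Row 0: "iml"
  Row 1: "ojig"
  Row 2: "ea"
First row length: 3

3


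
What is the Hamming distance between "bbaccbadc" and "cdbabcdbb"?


Comparing "bbaccbadc" and "cdbabcdbb" position by position:
  Position 0: 'b' vs 'c' => differ
  Position 1: 'b' vs 'd' => differ
  Position 2: 'a' vs 'b' => differ
  Position 3: 'c' vs 'a' => differ
  Position 4: 'c' vs 'b' => differ
  Position 5: 'b' vs 'c' => differ
  Position 6: 'a' vs 'd' => differ
  Position 7: 'd' vs 'b' => differ
  Position 8: 'c' vs 'b' => differ
Total differences (Hamming distance): 9

9


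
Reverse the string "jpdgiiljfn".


Input: jpdgiiljfn
Reading characters right to left:
  Position 9: 'n'
  Position 8: 'f'
  Position 7: 'j'
  Position 6: 'l'
  Position 5: 'i'
  Position 4: 'i'
  Position 3: 'g'
  Position 2: 'd'
  Position 1: 'p'
  Position 0: 'j'
Reversed: nfjliigdpj

nfjliigdpj


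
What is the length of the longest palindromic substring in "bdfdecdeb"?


Input: "bdfdecdeb"
Checking substrings for palindromes:
  [1:4] "dfd" (len 3) => palindrome
Longest palindromic substring: "dfd" with length 3

3


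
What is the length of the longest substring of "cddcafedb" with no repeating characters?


Input: "cddcafedb"
Sliding window (track last position of each char):
  Position 0 ('c'): window [0,0] length 1 -- new best
  Position 1 ('d'): window [0,1] length 2 -- new best
  Position 2 ('d'): repeat (last at 1), move window start to 2
  Position 2 ('d'): window [2,2] length 1
  Position 3 ('c'): window [2,3] length 2
  Position 4 ('a'): window [2,4] length 3 -- new best
  Position 5 ('f'): window [2,5] length 4 -- new best
  Position 6 ('e'): window [2,6] length 5 -- new best
  Position 7 ('d'): repeat (last at 2), move window start to 3
  Position 7 ('d'): window [3,7] length 5
  Position 8 ('b'): window [3,8] length 6 -- new best
Longest substring with no repeats: "cafedb" with length 6

6


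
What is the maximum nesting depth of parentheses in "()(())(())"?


Input: "()(())(())"
Tracking depth:
  Position 0 '(': depth becomes 1
  Position 1 ')': depth becomes 0
  Position 2 '(': depth becomes 1
  Position 3 '(': depth becomes 2
  Position 4 ')': depth becomes 1
  Position 5 ')': depth becomes 0
  Position 6 '(': depth becomes 1
  Position 7 '(': depth becomes 2
  Position 8 ')': depth becomes 1
  Position 9 ')': depth becomes 0
Maximum depth reached: 2

2


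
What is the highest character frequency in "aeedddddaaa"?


Input: aeedddddaaa
Character counts:
  'a': 4
  'd': 5
  'e': 2
Maximum frequency: 5

5


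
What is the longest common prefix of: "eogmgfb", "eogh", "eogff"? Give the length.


Words: eogmgfb, eogh, eogff
  Position 0: all 'e' => match
  Position 1: all 'o' => match
  Position 2: all 'g' => match
  Position 3: ('m', 'h', 'f') => mismatch, stop
LCP = "eog" (length 3)

3


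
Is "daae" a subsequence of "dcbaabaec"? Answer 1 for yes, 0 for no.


Check if "daae" is a subsequence of "dcbaabaec"
Greedy scan:
  Position 0 ('d'): matches sub[0] = 'd'
  Position 1 ('c'): no match needed
  Position 2 ('b'): no match needed
  Position 3 ('a'): matches sub[1] = 'a'
  Position 4 ('a'): matches sub[2] = 'a'
  Position 5 ('b'): no match needed
  Position 6 ('a'): no match needed
  Position 7 ('e'): matches sub[3] = 'e'
  Position 8 ('c'): no match needed
All 4 characters matched => is a subsequence

1


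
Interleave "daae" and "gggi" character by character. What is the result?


Interleaving "daae" and "gggi":
  Position 0: 'd' from first, 'g' from second => "dg"
  Position 1: 'a' from first, 'g' from second => "ag"
  Position 2: 'a' from first, 'g' from second => "ag"
  Position 3: 'e' from first, 'i' from second => "ei"
Result: dgagagei

dgagagei


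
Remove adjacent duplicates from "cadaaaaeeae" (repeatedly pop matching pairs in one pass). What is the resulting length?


Input: cadaaaaeeae
Stack-based adjacent duplicate removal:
  Read 'c': push. Stack: c
  Read 'a': push. Stack: ca
  Read 'd': push. Stack: cad
  Read 'a': push. Stack: cada
  Read 'a': matches stack top 'a' => pop. Stack: cad
  Read 'a': push. Stack: cada
  Read 'a': matches stack top 'a' => pop. Stack: cad
  Read 'e': push. Stack: cade
  Read 'e': matches stack top 'e' => pop. Stack: cad
  Read 'a': push. Stack: cada
  Read 'e': push. Stack: cadae
Final stack: "cadae" (length 5)

5


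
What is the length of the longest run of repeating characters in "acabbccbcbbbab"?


Input: "acabbccbcbbbab"
Scanning for longest run:
  Position 1 ('c'): new char, reset run to 1
  Position 2 ('a'): new char, reset run to 1
  Position 3 ('b'): new char, reset run to 1
  Position 4 ('b'): continues run of 'b', length=2
  Position 5 ('c'): new char, reset run to 1
  Position 6 ('c'): continues run of 'c', length=2
  Position 7 ('b'): new char, reset run to 1
  Position 8 ('c'): new char, reset run to 1
  Position 9 ('b'): new char, reset run to 1
  Position 10 ('b'): continues run of 'b', length=2
  Position 11 ('b'): continues run of 'b', length=3
  Position 12 ('a'): new char, reset run to 1
  Position 13 ('b'): new char, reset run to 1
Longest run: 'b' with length 3

3


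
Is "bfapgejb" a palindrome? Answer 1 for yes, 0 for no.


Input: bfapgejb
Reversed: bjegpafb
  Compare pos 0 ('b') with pos 7 ('b'): match
  Compare pos 1 ('f') with pos 6 ('j'): MISMATCH
  Compare pos 2 ('a') with pos 5 ('e'): MISMATCH
  Compare pos 3 ('p') with pos 4 ('g'): MISMATCH
Result: not a palindrome

0


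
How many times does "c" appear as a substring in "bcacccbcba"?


Searching for "c" in "bcacccbcba"
Scanning each position:
  Position 0: "b" => no
  Position 1: "c" => MATCH
  Position 2: "a" => no
  Position 3: "c" => MATCH
  Position 4: "c" => MATCH
  Position 5: "c" => MATCH
  Position 6: "b" => no
  Position 7: "c" => MATCH
  Position 8: "b" => no
  Position 9: "a" => no
Total occurrences: 5

5


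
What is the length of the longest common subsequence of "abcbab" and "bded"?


LCS of "abcbab" and "bded"
DP table:
           b    d    e    d
      0    0    0    0    0
  a   0    0    0    0    0
  b   0    1    1    1    1
  c   0    1    1    1    1
  b   0    1    1    1    1
  a   0    1    1    1    1
  b   0    1    1    1    1
LCS length = dp[6][4] = 1

1


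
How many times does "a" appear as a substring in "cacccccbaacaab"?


Searching for "a" in "cacccccbaacaab"
Scanning each position:
  Position 0: "c" => no
  Position 1: "a" => MATCH
  Position 2: "c" => no
  Position 3: "c" => no
  Position 4: "c" => no
  Position 5: "c" => no
  Position 6: "c" => no
  Position 7: "b" => no
  Position 8: "a" => MATCH
  Position 9: "a" => MATCH
  Position 10: "c" => no
  Position 11: "a" => MATCH
  Position 12: "a" => MATCH
  Position 13: "b" => no
Total occurrences: 5

5


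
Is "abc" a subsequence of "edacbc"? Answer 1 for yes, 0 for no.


Check if "abc" is a subsequence of "edacbc"
Greedy scan:
  Position 0 ('e'): no match needed
  Position 1 ('d'): no match needed
  Position 2 ('a'): matches sub[0] = 'a'
  Position 3 ('c'): no match needed
  Position 4 ('b'): matches sub[1] = 'b'
  Position 5 ('c'): matches sub[2] = 'c'
All 3 characters matched => is a subsequence

1


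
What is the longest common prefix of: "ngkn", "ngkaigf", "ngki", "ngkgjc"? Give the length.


Words: ngkn, ngkaigf, ngki, ngkgjc
  Position 0: all 'n' => match
  Position 1: all 'g' => match
  Position 2: all 'k' => match
  Position 3: ('n', 'a', 'i', 'g') => mismatch, stop
LCP = "ngk" (length 3)

3


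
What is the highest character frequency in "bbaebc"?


Input: bbaebc
Character counts:
  'a': 1
  'b': 3
  'c': 1
  'e': 1
Maximum frequency: 3

3


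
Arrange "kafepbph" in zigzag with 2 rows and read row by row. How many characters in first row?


Zigzag "kafepbph" into 2 rows:
Placing characters:
  'k' => row 0
  'a' => row 1
  'f' => row 0
  'e' => row 1
  'p' => row 0
  'b' => row 1
  'p' => row 0
  'h' => row 1
Rows:
  Row 0: "kfpp"
  Row 1: "aebh"
First row length: 4

4


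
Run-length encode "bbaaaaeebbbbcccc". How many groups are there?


Input: bbaaaaeebbbbcccc
Scanning for consecutive runs:
  Group 1: 'b' x 2 (positions 0-1)
  Group 2: 'a' x 4 (positions 2-5)
  Group 3: 'e' x 2 (positions 6-7)
  Group 4: 'b' x 4 (positions 8-11)
  Group 5: 'c' x 4 (positions 12-15)
Total groups: 5

5


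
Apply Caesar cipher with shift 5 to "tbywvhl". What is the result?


Caesar cipher: shift "tbywvhl" by 5
  't' (pos 19) + 5 = pos 24 = 'y'
  'b' (pos 1) + 5 = pos 6 = 'g'
  'y' (pos 24) + 5 = pos 3 = 'd'
  'w' (pos 22) + 5 = pos 1 = 'b'
  'v' (pos 21) + 5 = pos 0 = 'a'
  'h' (pos 7) + 5 = pos 12 = 'm'
  'l' (pos 11) + 5 = pos 16 = 'q'
Result: ygdbamq

ygdbamq


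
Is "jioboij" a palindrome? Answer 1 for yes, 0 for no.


Input: jioboij
Reversed: jioboij
  Compare pos 0 ('j') with pos 6 ('j'): match
  Compare pos 1 ('i') with pos 5 ('i'): match
  Compare pos 2 ('o') with pos 4 ('o'): match
Result: palindrome

1


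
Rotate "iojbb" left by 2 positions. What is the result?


Input: "iojbb", rotate left by 2
First 2 characters: "io"
Remaining characters: "jbb"
Concatenate remaining + first: "jbb" + "io" = "jbbio"

jbbio


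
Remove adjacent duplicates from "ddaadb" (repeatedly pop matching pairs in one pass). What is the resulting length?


Input: ddaadb
Stack-based adjacent duplicate removal:
  Read 'd': push. Stack: d
  Read 'd': matches stack top 'd' => pop. Stack: (empty)
  Read 'a': push. Stack: a
  Read 'a': matches stack top 'a' => pop. Stack: (empty)
  Read 'd': push. Stack: d
  Read 'b': push. Stack: db
Final stack: "db" (length 2)

2


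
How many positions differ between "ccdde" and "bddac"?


Comparing "ccdde" and "bddac" position by position:
  Position 0: 'c' vs 'b' => DIFFER
  Position 1: 'c' vs 'd' => DIFFER
  Position 2: 'd' vs 'd' => same
  Position 3: 'd' vs 'a' => DIFFER
  Position 4: 'e' vs 'c' => DIFFER
Positions that differ: 4

4


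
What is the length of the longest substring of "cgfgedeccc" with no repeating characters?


Input: "cgfgedeccc"
Sliding window (track last position of each char):
  Position 0 ('c'): window [0,0] length 1 -- new best
  Position 1 ('g'): window [0,1] length 2 -- new best
  Position 2 ('f'): window [0,2] length 3 -- new best
  Position 3 ('g'): repeat (last at 1), move window start to 2
  Position 3 ('g'): window [2,3] length 2
  Position 4 ('e'): window [2,4] length 3
  Position 5 ('d'): window [2,5] length 4 -- new best
  Position 6 ('e'): repeat (last at 4), move window start to 5
  Position 6 ('e'): window [5,6] length 2
  Position 7 ('c'): window [5,7] length 3
  Position 8 ('c'): repeat (last at 7), move window start to 8
  Position 8 ('c'): window [8,8] length 1
  Position 9 ('c'): repeat (last at 8), move window start to 9
  Position 9 ('c'): window [9,9] length 1
Longest substring with no repeats: "fged" with length 4

4


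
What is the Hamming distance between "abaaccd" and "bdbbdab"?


Comparing "abaaccd" and "bdbbdab" position by position:
  Position 0: 'a' vs 'b' => differ
  Position 1: 'b' vs 'd' => differ
  Position 2: 'a' vs 'b' => differ
  Position 3: 'a' vs 'b' => differ
  Position 4: 'c' vs 'd' => differ
  Position 5: 'c' vs 'a' => differ
  Position 6: 'd' vs 'b' => differ
Total differences (Hamming distance): 7

7


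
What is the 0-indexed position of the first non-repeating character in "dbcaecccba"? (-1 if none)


Input: dbcaecccba
Character frequencies:
  'a': 2
  'b': 2
  'c': 4
  'd': 1
  'e': 1
Scanning left to right for freq == 1:
  Position 0 ('d'): unique! => answer = 0

0


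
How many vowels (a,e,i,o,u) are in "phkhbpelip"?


Input: phkhbpelip
Checking each character:
  'p' at position 0: consonant
  'h' at position 1: consonant
  'k' at position 2: consonant
  'h' at position 3: consonant
  'b' at position 4: consonant
  'p' at position 5: consonant
  'e' at position 6: vowel (running total: 1)
  'l' at position 7: consonant
  'i' at position 8: vowel (running total: 2)
  'p' at position 9: consonant
Total vowels: 2

2


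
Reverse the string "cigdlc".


Input: cigdlc
Reading characters right to left:
  Position 5: 'c'
  Position 4: 'l'
  Position 3: 'd'
  Position 2: 'g'
  Position 1: 'i'
  Position 0: 'c'
Reversed: cldgic

cldgic


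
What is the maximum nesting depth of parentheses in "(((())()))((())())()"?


Input: "(((())()))((())())()"
Tracking depth:
  Position 0 '(': depth becomes 1
  Position 1 '(': depth becomes 2
  Position 2 '(': depth becomes 3
  Position 3 '(': depth becomes 4
  Position 4 ')': depth becomes 3
  Position 5 ')': depth becomes 2
  Position 6 '(': depth becomes 3
  Position 7 ')': depth becomes 2
  Position 8 ')': depth becomes 1
  Position 9 ')': depth becomes 0
  Position 10 '(': depth becomes 1
  Position 11 '(': depth becomes 2
  Position 12 '(': depth becomes 3
  Position 13 ')': depth becomes 2
  Position 14 ')': depth becomes 1
  Position 15 '(': depth becomes 2
  Position 16 ')': depth becomes 1
  Position 17 ')': depth becomes 0
  Position 18 '(': depth becomes 1
  Position 19 ')': depth becomes 0
Maximum depth reached: 4

4


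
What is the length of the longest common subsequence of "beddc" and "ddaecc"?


LCS of "beddc" and "ddaecc"
DP table:
           d    d    a    e    c    c
      0    0    0    0    0    0    0
  b   0    0    0    0    0    0    0
  e   0    0    0    0    1    1    1
  d   0    1    1    1    1    1    1
  d   0    1    2    2    2    2    2
  c   0    1    2    2    2    3    3
LCS length = dp[5][6] = 3

3


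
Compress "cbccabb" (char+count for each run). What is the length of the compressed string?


Input: cbccabb
Runs:
  'c' x 1 => "c1"
  'b' x 1 => "b1"
  'c' x 2 => "c2"
  'a' x 1 => "a1"
  'b' x 2 => "b2"
Compressed: "c1b1c2a1b2"
Compressed length: 10

10


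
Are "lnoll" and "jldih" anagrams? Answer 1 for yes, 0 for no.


Strings: "lnoll", "jldih"
Sorted first:  lllno
Sorted second: dhijl
Differ at position 0: 'l' vs 'd' => not anagrams

0


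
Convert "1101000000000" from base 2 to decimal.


Input: "1101000000000" in base 2
Positional expansion:
  Digit '1' (value 1) x 2^12 = 4096
  Digit '1' (value 1) x 2^11 = 2048
  Digit '0' (value 0) x 2^10 = 0
  Digit '1' (value 1) x 2^9 = 512
  Digit '0' (value 0) x 2^8 = 0
  Digit '0' (value 0) x 2^7 = 0
  Digit '0' (value 0) x 2^6 = 0
  Digit '0' (value 0) x 2^5 = 0
  Digit '0' (value 0) x 2^4 = 0
  Digit '0' (value 0) x 2^3 = 0
  Digit '0' (value 0) x 2^2 = 0
  Digit '0' (value 0) x 2^1 = 0
  Digit '0' (value 0) x 2^0 = 0
Sum = 6656

6656


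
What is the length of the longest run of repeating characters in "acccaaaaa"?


Input: "acccaaaaa"
Scanning for longest run:
  Position 1 ('c'): new char, reset run to 1
  Position 2 ('c'): continues run of 'c', length=2
  Position 3 ('c'): continues run of 'c', length=3
  Position 4 ('a'): new char, reset run to 1
  Position 5 ('a'): continues run of 'a', length=2
  Position 6 ('a'): continues run of 'a', length=3
  Position 7 ('a'): continues run of 'a', length=4
  Position 8 ('a'): continues run of 'a', length=5
Longest run: 'a' with length 5

5


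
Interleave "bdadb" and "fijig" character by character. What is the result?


Interleaving "bdadb" and "fijig":
  Position 0: 'b' from first, 'f' from second => "bf"
  Position 1: 'd' from first, 'i' from second => "di"
  Position 2: 'a' from first, 'j' from second => "aj"
  Position 3: 'd' from first, 'i' from second => "di"
  Position 4: 'b' from first, 'g' from second => "bg"
Result: bfdiajdibg

bfdiajdibg


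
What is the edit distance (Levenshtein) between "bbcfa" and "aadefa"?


Computing edit distance: "bbcfa" -> "aadefa"
DP table:
           a    a    d    e    f    a
      0    1    2    3    4    5    6
  b   1    1    2    3    4    5    6
  b   2    2    2    3    4    5    6
  c   3    3    3    3    4    5    6
  f   4    4    4    4    4    4    5
  a   5    4    4    5    5    5    4
Edit distance = dp[5][6] = 4

4


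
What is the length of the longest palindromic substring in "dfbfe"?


Input: "dfbfe"
Checking substrings for palindromes:
  [1:4] "fbf" (len 3) => palindrome
Longest palindromic substring: "fbf" with length 3

3
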